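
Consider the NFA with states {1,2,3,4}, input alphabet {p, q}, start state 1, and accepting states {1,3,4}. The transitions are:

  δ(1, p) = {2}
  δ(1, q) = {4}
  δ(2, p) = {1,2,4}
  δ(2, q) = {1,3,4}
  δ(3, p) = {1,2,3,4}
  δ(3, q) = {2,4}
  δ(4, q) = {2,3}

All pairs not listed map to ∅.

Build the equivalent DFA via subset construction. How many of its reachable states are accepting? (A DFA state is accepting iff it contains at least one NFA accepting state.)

Start state of the DFA: {1}.
{1} --p--> {2}  [new]
{1} --q--> {4}  [new]
{2} --p--> {1,2,4}  [new]
{2} --q--> {1,3,4}  [new]
{4} --p--> ∅  [new]
{4} --q--> {2,3}  [new]
{1,2,4} --p--> {1,2,4}  [seen]
{1,2,4} --q--> {1,2,3,4}  [new]
{1,3,4} --p--> {1,2,3,4}  [seen]
{1,3,4} --q--> {2,3,4}  [new]
∅ --p--> ∅  [seen]
∅ --q--> ∅  [seen]
{2,3} --p--> {1,2,3,4}  [seen]
{2,3} --q--> {1,2,3,4}  [seen]
{1,2,3,4} --p--> {1,2,3,4}  [seen]
{1,2,3,4} --q--> {1,2,3,4}  [seen]
{2,3,4} --p--> {1,2,3,4}  [seen]
{2,3,4} --q--> {1,2,3,4}  [seen]
Reachable DFA states: {1}, {2}, {4}, {1,2,4}, {1,3,4}, ∅, {2,3}, {1,2,3,4}, {2,3,4}.
Accepting DFA states (contain an NFA accepting state): {1}, {4}, {1,2,4}, {1,3,4}, {2,3}, {1,2,3,4}, {2,3,4}.

7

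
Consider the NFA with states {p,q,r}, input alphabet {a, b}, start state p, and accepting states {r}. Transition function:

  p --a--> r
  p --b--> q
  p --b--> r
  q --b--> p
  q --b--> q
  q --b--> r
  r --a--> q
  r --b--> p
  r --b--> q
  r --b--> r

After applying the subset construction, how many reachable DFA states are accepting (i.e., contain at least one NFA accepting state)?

Start state of the DFA: {p}.
{p} --a--> {r}  [new]
{p} --b--> {q,r}  [new]
{r} --a--> {q}  [new]
{r} --b--> {p,q,r}  [new]
{q,r} --a--> {q}  [seen]
{q,r} --b--> {p,q,r}  [seen]
{q} --a--> ∅  [new]
{q} --b--> {p,q,r}  [seen]
{p,q,r} --a--> {q,r}  [seen]
{p,q,r} --b--> {p,q,r}  [seen]
∅ --a--> ∅  [seen]
∅ --b--> ∅  [seen]
Reachable DFA states: {p}, {r}, {q,r}, {q}, {p,q,r}, ∅.
Accepting DFA states (contain an NFA accepting state): {r}, {q,r}, {p,q,r}.

3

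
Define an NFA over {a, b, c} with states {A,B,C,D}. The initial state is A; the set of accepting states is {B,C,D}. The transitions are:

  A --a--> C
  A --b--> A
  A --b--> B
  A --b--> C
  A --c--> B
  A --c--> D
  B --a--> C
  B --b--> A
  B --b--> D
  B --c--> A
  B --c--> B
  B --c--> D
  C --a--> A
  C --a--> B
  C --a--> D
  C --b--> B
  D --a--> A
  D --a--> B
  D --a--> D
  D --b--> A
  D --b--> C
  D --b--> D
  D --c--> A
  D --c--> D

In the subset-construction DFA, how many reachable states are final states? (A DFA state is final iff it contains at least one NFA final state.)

Start state of the DFA: {A}.
{A} --a--> {C}  [new]
{A} --b--> {A,B,C}  [new]
{A} --c--> {B,D}  [new]
{C} --a--> {A,B,D}  [new]
{C} --b--> {B}  [new]
{C} --c--> ∅  [new]
{A,B,C} --a--> {A,B,C,D}  [new]
{A,B,C} --b--> {A,B,C,D}  [seen]
{A,B,C} --c--> {A,B,D}  [seen]
{B,D} --a--> {A,B,C,D}  [seen]
{B,D} --b--> {A,C,D}  [new]
{B,D} --c--> {A,B,D}  [seen]
{A,B,D} --a--> {A,B,C,D}  [seen]
{A,B,D} --b--> {A,B,C,D}  [seen]
{A,B,D} --c--> {A,B,D}  [seen]
{B} --a--> {C}  [seen]
{B} --b--> {A,D}  [new]
{B} --c--> {A,B,D}  [seen]
∅ --a--> ∅  [seen]
∅ --b--> ∅  [seen]
∅ --c--> ∅  [seen]
{A,B,C,D} --a--> {A,B,C,D}  [seen]
{A,B,C,D} --b--> {A,B,C,D}  [seen]
{A,B,C,D} --c--> {A,B,D}  [seen]
{A,C,D} --a--> {A,B,C,D}  [seen]
{A,C,D} --b--> {A,B,C,D}  [seen]
{A,C,D} --c--> {A,B,D}  [seen]
{A,D} --a--> {A,B,C,D}  [seen]
{A,D} --b--> {A,B,C,D}  [seen]
{A,D} --c--> {A,B,D}  [seen]
Reachable DFA states: {A}, {C}, {A,B,C}, {B,D}, {A,B,D}, {B}, ∅, {A,B,C,D}, {A,C,D}, {A,D}.
Accepting DFA states (contain an NFA accepting state): {C}, {A,B,C}, {B,D}, {A,B,D}, {B}, {A,B,C,D}, {A,C,D}, {A,D}.

8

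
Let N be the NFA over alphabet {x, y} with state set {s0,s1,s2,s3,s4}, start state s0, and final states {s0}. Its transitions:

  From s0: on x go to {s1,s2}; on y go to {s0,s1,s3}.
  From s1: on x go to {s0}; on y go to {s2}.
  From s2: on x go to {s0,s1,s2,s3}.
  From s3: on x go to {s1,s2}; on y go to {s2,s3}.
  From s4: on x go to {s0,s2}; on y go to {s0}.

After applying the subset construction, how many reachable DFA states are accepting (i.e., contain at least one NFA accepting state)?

Start state of the DFA: {s0}.
{s0} --x--> {s1,s2}  [new]
{s0} --y--> {s0,s1,s3}  [new]
{s1,s2} --x--> {s0,s1,s2,s3}  [new]
{s1,s2} --y--> {s2}  [new]
{s0,s1,s3} --x--> {s0,s1,s2}  [new]
{s0,s1,s3} --y--> {s0,s1,s2,s3}  [seen]
{s0,s1,s2,s3} --x--> {s0,s1,s2,s3}  [seen]
{s0,s1,s2,s3} --y--> {s0,s1,s2,s3}  [seen]
{s2} --x--> {s0,s1,s2,s3}  [seen]
{s2} --y--> ∅  [new]
{s0,s1,s2} --x--> {s0,s1,s2,s3}  [seen]
{s0,s1,s2} --y--> {s0,s1,s2,s3}  [seen]
∅ --x--> ∅  [seen]
∅ --y--> ∅  [seen]
Reachable DFA states: {s0}, {s1,s2}, {s0,s1,s3}, {s0,s1,s2,s3}, {s2}, {s0,s1,s2}, ∅.
Accepting DFA states (contain an NFA accepting state): {s0}, {s0,s1,s3}, {s0,s1,s2,s3}, {s0,s1,s2}.

4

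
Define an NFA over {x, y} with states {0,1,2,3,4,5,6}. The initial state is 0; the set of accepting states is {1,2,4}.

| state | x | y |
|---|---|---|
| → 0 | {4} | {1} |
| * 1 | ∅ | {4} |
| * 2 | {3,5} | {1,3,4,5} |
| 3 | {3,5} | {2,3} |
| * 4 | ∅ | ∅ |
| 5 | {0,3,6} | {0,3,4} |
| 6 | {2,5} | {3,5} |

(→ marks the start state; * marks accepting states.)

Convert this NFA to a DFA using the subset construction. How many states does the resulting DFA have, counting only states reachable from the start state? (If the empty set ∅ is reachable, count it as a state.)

Start state of the DFA: {0}.
{0} --x--> {4}  [new]
{0} --y--> {1}  [new]
{4} --x--> ∅  [new]
{4} --y--> ∅  [seen]
{1} --x--> ∅  [seen]
{1} --y--> {4}  [seen]
∅ --x--> ∅  [seen]
∅ --y--> ∅  [seen]
Reachable DFA states: {0}, {4}, {1}, ∅.

4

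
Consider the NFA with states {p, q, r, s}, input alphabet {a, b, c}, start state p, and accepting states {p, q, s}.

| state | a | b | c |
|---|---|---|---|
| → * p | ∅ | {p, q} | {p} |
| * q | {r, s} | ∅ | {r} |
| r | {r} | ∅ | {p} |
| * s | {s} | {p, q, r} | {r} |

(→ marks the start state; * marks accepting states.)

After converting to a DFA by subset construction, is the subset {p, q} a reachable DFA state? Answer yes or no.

Start state of the DFA: {p}.
{p} --a--> ∅  [new]
{p} --b--> {p, q}  [new]
{p} --c--> {p}  [seen]
∅ --a--> ∅  [seen]
∅ --b--> ∅  [seen]
∅ --c--> ∅  [seen]
{p, q} --a--> {r, s}  [new]
{p, q} --b--> {p, q}  [seen]
{p, q} --c--> {p, r}  [new]
{r, s} --a--> {r, s}  [seen]
{r, s} --b--> {p, q, r}  [new]
{r, s} --c--> {p, r}  [seen]
{p, r} --a--> {r}  [new]
{p, r} --b--> {p, q}  [seen]
{p, r} --c--> {p}  [seen]
{p, q, r} --a--> {r, s}  [seen]
{p, q, r} --b--> {p, q}  [seen]
{p, q, r} --c--> {p, r}  [seen]
{r} --a--> {r}  [seen]
{r} --b--> ∅  [seen]
{r} --c--> {p}  [seen]
Reachable DFA states: {p}, ∅, {p, q}, {r, s}, {p, r}, {p, q, r}, {r}.
{p, q} is among them.

yes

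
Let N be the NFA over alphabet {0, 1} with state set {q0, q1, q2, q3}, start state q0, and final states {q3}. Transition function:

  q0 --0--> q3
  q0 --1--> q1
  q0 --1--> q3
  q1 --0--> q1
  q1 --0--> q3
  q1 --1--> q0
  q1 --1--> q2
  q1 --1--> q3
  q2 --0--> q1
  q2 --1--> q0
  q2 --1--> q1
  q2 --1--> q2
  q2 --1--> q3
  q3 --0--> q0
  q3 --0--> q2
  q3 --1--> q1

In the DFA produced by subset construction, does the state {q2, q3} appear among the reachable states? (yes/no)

Start state of the DFA: {q0}.
{q0} --0--> {q3}  [new]
{q0} --1--> {q1, q3}  [new]
{q3} --0--> {q0, q2}  [new]
{q3} --1--> {q1}  [new]
{q1, q3} --0--> {q0, q1, q2, q3}  [new]
{q1, q3} --1--> {q0, q1, q2, q3}  [seen]
{q0, q2} --0--> {q1, q3}  [seen]
{q0, q2} --1--> {q0, q1, q2, q3}  [seen]
{q1} --0--> {q1, q3}  [seen]
{q1} --1--> {q0, q2, q3}  [new]
{q0, q1, q2, q3} --0--> {q0, q1, q2, q3}  [seen]
{q0, q1, q2, q3} --1--> {q0, q1, q2, q3}  [seen]
{q0, q2, q3} --0--> {q0, q1, q2, q3}  [seen]
{q0, q2, q3} --1--> {q0, q1, q2, q3}  [seen]
Reachable DFA states: {q0}, {q3}, {q1, q3}, {q0, q2}, {q1}, {q0, q1, q2, q3}, {q0, q2, q3}.
{q2, q3} is not among them.

no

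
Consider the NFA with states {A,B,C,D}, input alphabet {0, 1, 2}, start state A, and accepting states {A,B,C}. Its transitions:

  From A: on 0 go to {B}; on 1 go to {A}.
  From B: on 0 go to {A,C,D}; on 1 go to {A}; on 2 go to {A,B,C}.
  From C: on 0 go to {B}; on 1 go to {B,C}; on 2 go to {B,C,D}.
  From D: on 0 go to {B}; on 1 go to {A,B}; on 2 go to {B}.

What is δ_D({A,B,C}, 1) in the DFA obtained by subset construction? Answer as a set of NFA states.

{A,B,C}

δ(A,1) = {A}; δ(B,1) = {A}; δ(C,1) = {B,C}.
Union: {A,B,C}.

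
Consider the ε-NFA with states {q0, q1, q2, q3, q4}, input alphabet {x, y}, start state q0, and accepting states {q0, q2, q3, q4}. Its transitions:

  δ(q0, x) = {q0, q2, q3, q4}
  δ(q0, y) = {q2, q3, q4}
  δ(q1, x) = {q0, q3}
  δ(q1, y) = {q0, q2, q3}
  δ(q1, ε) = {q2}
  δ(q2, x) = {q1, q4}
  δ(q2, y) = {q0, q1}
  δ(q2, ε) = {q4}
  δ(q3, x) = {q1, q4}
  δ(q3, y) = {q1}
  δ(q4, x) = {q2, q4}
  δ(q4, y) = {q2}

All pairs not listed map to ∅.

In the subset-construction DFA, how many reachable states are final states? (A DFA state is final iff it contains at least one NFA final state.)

6

Start state of the DFA: {q0} (ε-closure of the NFA start).
{q0} --x--> {q0, q2, q3, q4}  [new]
{q0} --y--> {q2, q3, q4}  [new]
{q0, q2, q3, q4} --x--> {q0, q1, q2, q3, q4}  [new]
{q0, q2, q3, q4} --y--> {q0, q1, q2, q3, q4}  [seen]
{q2, q3, q4} --x--> {q1, q2, q4}  [new]
{q2, q3, q4} --y--> {q0, q1, q2, q4}  [new]
{q0, q1, q2, q3, q4} --x--> {q0, q1, q2, q3, q4}  [seen]
{q0, q1, q2, q3, q4} --y--> {q0, q1, q2, q3, q4}  [seen]
{q1, q2, q4} --x--> {q0, q1, q2, q3, q4}  [seen]
{q1, q2, q4} --y--> {q0, q1, q2, q3, q4}  [seen]
{q0, q1, q2, q4} --x--> {q0, q1, q2, q3, q4}  [seen]
{q0, q1, q2, q4} --y--> {q0, q1, q2, q3, q4}  [seen]
Reachable DFA states: {q0}, {q0, q2, q3, q4}, {q2, q3, q4}, {q0, q1, q2, q3, q4}, {q1, q2, q4}, {q0, q1, q2, q4}.
Accepting DFA states (contain an NFA accepting state): {q0}, {q0, q2, q3, q4}, {q2, q3, q4}, {q0, q1, q2, q3, q4}, {q1, q2, q4}, {q0, q1, q2, q4}.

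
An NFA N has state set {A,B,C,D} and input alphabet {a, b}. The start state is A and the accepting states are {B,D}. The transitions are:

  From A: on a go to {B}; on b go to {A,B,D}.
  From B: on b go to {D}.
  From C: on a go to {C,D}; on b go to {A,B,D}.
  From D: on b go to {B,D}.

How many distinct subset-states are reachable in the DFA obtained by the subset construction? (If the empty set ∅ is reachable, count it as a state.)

6

Start state of the DFA: {A}.
{A} --a--> {B}  [new]
{A} --b--> {A,B,D}  [new]
{B} --a--> ∅  [new]
{B} --b--> {D}  [new]
{A,B,D} --a--> {B}  [seen]
{A,B,D} --b--> {A,B,D}  [seen]
∅ --a--> ∅  [seen]
∅ --b--> ∅  [seen]
{D} --a--> ∅  [seen]
{D} --b--> {B,D}  [new]
{B,D} --a--> ∅  [seen]
{B,D} --b--> {B,D}  [seen]
Reachable DFA states: {A}, {B}, {A,B,D}, ∅, {D}, {B,D}.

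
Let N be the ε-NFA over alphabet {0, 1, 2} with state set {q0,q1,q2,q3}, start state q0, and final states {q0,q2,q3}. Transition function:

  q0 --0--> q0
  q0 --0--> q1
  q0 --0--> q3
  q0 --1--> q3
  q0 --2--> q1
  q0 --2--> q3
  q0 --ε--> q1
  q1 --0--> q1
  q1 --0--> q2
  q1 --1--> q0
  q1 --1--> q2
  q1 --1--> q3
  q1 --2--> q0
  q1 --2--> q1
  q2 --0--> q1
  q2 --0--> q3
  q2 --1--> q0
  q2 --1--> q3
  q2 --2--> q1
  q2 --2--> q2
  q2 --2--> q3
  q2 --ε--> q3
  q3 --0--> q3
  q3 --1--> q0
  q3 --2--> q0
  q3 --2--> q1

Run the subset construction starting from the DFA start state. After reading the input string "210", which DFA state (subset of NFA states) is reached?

{q0,q1,q2,q3}

Start: {q0,q1}.
δ(q0,2) = {q1,q3}; δ(q1,2) = {q0,q1}.
Union: {q0,q1,q3}.
After 2: {q0,q1,q3}.
δ(q0,1) = {q3}; δ(q1,1) = {q0,q2,q3}; δ(q3,1) = {q0}.
Union: {q0,q2,q3}.
ε-closure gives {q0,q1,q2,q3}.
After 1: {q0,q1,q2,q3}.
δ(q0,0) = {q0,q1,q3}; δ(q1,0) = {q1,q2}; δ(q2,0) = {q1,q3}; δ(q3,0) = {q3}.
Union: {q0,q1,q2,q3}.
After 0: {q0,q1,q2,q3}.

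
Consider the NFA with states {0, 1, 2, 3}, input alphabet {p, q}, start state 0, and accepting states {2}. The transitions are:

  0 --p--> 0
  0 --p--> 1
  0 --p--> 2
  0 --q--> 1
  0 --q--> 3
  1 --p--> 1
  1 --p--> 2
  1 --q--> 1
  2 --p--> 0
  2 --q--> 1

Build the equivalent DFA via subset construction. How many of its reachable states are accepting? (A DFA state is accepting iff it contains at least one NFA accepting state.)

Start state of the DFA: {0}.
{0} --p--> {0, 1, 2}  [new]
{0} --q--> {1, 3}  [new]
{0, 1, 2} --p--> {0, 1, 2}  [seen]
{0, 1, 2} --q--> {1, 3}  [seen]
{1, 3} --p--> {1, 2}  [new]
{1, 3} --q--> {1}  [new]
{1, 2} --p--> {0, 1, 2}  [seen]
{1, 2} --q--> {1}  [seen]
{1} --p--> {1, 2}  [seen]
{1} --q--> {1}  [seen]
Reachable DFA states: {0}, {0, 1, 2}, {1, 3}, {1, 2}, {1}.
Accepting DFA states (contain an NFA accepting state): {0, 1, 2}, {1, 2}.

2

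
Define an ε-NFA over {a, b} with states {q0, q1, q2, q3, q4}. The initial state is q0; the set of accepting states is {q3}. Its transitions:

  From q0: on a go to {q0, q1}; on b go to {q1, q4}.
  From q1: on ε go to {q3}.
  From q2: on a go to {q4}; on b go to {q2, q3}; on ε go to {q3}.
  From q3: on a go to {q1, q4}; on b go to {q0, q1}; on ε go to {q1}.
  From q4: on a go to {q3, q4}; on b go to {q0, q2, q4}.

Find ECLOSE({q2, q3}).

Begin with {q2, q3}.
q3 →ε {q1}; add q1.
ε-closure = {q1, q2, q3}.

{q1, q2, q3}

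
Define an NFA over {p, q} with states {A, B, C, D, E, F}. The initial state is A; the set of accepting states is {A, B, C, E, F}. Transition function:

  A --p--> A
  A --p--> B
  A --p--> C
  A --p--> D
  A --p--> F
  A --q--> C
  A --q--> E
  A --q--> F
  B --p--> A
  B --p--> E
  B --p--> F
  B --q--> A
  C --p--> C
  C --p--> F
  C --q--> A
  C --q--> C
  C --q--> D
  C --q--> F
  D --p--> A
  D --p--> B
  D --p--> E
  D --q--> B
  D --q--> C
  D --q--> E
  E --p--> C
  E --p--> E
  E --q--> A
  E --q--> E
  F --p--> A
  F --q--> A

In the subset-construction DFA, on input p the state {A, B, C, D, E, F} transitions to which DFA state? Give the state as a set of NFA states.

δ(A,p) = {A, B, C, D, F}; δ(B,p) = {A, E, F}; δ(C,p) = {C, F}; δ(D,p) = {A, B, E}; δ(E,p) = {C, E}; δ(F,p) = {A}.
Union: {A, B, C, D, E, F}.

{A, B, C, D, E, F}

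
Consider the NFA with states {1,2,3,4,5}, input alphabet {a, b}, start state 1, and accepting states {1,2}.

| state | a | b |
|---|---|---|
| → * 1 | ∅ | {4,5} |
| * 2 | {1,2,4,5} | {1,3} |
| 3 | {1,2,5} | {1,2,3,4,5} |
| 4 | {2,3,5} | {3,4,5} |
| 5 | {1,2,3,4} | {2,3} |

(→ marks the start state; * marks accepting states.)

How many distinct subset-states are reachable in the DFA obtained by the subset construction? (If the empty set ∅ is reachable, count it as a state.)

5

Start state of the DFA: {1}.
{1} --a--> ∅  [new]
{1} --b--> {4,5}  [new]
∅ --a--> ∅  [seen]
∅ --b--> ∅  [seen]
{4,5} --a--> {1,2,3,4,5}  [new]
{4,5} --b--> {2,3,4,5}  [new]
{1,2,3,4,5} --a--> {1,2,3,4,5}  [seen]
{1,2,3,4,5} --b--> {1,2,3,4,5}  [seen]
{2,3,4,5} --a--> {1,2,3,4,5}  [seen]
{2,3,4,5} --b--> {1,2,3,4,5}  [seen]
Reachable DFA states: {1}, ∅, {4,5}, {1,2,3,4,5}, {2,3,4,5}.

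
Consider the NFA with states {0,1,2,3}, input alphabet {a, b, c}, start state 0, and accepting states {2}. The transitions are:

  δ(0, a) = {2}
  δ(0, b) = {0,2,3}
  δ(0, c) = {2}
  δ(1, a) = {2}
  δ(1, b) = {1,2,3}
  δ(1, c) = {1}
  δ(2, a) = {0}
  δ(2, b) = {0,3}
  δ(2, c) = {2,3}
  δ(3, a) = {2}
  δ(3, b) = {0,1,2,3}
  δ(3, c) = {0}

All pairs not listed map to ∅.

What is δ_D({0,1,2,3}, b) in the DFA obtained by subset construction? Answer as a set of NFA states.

δ(0,b) = {0,2,3}; δ(1,b) = {1,2,3}; δ(2,b) = {0,3}; δ(3,b) = {0,1,2,3}.
Union: {0,1,2,3}.

{0,1,2,3}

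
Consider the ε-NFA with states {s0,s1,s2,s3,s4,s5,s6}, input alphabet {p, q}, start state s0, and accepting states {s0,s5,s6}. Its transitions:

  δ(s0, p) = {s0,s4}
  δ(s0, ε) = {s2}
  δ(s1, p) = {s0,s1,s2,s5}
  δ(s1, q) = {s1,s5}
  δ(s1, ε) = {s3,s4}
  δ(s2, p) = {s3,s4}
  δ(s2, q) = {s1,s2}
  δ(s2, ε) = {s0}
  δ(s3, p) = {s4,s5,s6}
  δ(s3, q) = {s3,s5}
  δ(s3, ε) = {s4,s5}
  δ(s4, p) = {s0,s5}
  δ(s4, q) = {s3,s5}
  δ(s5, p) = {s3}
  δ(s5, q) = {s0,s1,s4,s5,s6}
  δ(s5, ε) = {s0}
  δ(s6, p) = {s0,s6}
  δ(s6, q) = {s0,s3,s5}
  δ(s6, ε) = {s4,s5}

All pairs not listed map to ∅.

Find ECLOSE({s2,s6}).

Begin with {s2,s6}.
s2 →ε {s0}; add s0.
s6 →ε {s4,s5}; add s4, s5.
ε-closure = {s0,s2,s4,s5,s6}.

{s0,s2,s4,s5,s6}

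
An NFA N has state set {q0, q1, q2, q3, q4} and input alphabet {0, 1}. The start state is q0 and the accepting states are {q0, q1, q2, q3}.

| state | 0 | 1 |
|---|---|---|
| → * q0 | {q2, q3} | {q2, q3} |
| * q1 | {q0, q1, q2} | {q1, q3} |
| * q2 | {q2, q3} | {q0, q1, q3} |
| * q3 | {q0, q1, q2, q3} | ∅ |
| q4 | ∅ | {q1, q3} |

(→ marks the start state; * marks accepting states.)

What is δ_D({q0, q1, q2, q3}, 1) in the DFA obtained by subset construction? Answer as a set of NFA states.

δ(q0,1) = {q2, q3}; δ(q1,1) = {q1, q3}; δ(q2,1) = {q0, q1, q3}; δ(q3,1) = ∅.
Union: {q0, q1, q2, q3}.

{q0, q1, q2, q3}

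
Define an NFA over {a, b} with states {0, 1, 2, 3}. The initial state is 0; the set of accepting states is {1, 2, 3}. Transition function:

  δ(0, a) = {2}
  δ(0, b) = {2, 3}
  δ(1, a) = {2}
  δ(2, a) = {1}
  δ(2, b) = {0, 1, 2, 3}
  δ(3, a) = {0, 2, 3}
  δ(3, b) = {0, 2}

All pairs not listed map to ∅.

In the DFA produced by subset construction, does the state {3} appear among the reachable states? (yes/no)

Start state of the DFA: {0}.
{0} --a--> {2}  [new]
{0} --b--> {2, 3}  [new]
{2} --a--> {1}  [new]
{2} --b--> {0, 1, 2, 3}  [new]
{2, 3} --a--> {0, 1, 2, 3}  [seen]
{2, 3} --b--> {0, 1, 2, 3}  [seen]
{1} --a--> {2}  [seen]
{1} --b--> ∅  [new]
{0, 1, 2, 3} --a--> {0, 1, 2, 3}  [seen]
{0, 1, 2, 3} --b--> {0, 1, 2, 3}  [seen]
∅ --a--> ∅  [seen]
∅ --b--> ∅  [seen]
Reachable DFA states: {0}, {2}, {2, 3}, {1}, {0, 1, 2, 3}, ∅.
{3} is not among them.

no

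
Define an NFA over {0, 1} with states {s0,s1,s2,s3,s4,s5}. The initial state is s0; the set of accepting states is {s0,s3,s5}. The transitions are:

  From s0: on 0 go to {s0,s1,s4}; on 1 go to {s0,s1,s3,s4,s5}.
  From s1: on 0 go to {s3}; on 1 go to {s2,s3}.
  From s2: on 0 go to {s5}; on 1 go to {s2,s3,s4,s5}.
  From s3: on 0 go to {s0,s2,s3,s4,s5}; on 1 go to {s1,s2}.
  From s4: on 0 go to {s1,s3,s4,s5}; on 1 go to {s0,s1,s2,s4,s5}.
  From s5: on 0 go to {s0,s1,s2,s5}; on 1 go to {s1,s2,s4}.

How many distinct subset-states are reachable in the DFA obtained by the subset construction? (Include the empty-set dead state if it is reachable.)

4

Start state of the DFA: {s0}.
{s0} --0--> {s0,s1,s4}  [new]
{s0} --1--> {s0,s1,s3,s4,s5}  [new]
{s0,s1,s4} --0--> {s0,s1,s3,s4,s5}  [seen]
{s0,s1,s4} --1--> {s0,s1,s2,s3,s4,s5}  [new]
{s0,s1,s3,s4,s5} --0--> {s0,s1,s2,s3,s4,s5}  [seen]
{s0,s1,s3,s4,s5} --1--> {s0,s1,s2,s3,s4,s5}  [seen]
{s0,s1,s2,s3,s4,s5} --0--> {s0,s1,s2,s3,s4,s5}  [seen]
{s0,s1,s2,s3,s4,s5} --1--> {s0,s1,s2,s3,s4,s5}  [seen]
Reachable DFA states: {s0}, {s0,s1,s4}, {s0,s1,s3,s4,s5}, {s0,s1,s2,s3,s4,s5}.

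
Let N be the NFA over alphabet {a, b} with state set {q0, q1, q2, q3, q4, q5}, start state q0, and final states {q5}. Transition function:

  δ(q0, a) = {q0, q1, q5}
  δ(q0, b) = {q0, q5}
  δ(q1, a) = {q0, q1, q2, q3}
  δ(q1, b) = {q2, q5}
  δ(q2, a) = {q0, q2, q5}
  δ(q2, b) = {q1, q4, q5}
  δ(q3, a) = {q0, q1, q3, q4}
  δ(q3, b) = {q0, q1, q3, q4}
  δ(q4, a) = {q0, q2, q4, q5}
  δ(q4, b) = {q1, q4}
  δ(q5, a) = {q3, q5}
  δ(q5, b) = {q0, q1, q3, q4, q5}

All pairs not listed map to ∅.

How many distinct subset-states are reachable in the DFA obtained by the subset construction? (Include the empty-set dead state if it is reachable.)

Start state of the DFA: {q0}.
{q0} --a--> {q0, q1, q5}  [new]
{q0} --b--> {q0, q5}  [new]
{q0, q1, q5} --a--> {q0, q1, q2, q3, q5}  [new]
{q0, q1, q5} --b--> {q0, q1, q2, q3, q4, q5}  [new]
{q0, q5} --a--> {q0, q1, q3, q5}  [new]
{q0, q5} --b--> {q0, q1, q3, q4, q5}  [new]
{q0, q1, q2, q3, q5} --a--> {q0, q1, q2, q3, q4, q5}  [seen]
{q0, q1, q2, q3, q5} --b--> {q0, q1, q2, q3, q4, q5}  [seen]
{q0, q1, q2, q3, q4, q5} --a--> {q0, q1, q2, q3, q4, q5}  [seen]
{q0, q1, q2, q3, q4, q5} --b--> {q0, q1, q2, q3, q4, q5}  [seen]
{q0, q1, q3, q5} --a--> {q0, q1, q2, q3, q4, q5}  [seen]
{q0, q1, q3, q5} --b--> {q0, q1, q2, q3, q4, q5}  [seen]
{q0, q1, q3, q4, q5} --a--> {q0, q1, q2, q3, q4, q5}  [seen]
{q0, q1, q3, q4, q5} --b--> {q0, q1, q2, q3, q4, q5}  [seen]
Reachable DFA states: {q0}, {q0, q1, q5}, {q0, q5}, {q0, q1, q2, q3, q5}, {q0, q1, q2, q3, q4, q5}, {q0, q1, q3, q5}, {q0, q1, q3, q4, q5}.

7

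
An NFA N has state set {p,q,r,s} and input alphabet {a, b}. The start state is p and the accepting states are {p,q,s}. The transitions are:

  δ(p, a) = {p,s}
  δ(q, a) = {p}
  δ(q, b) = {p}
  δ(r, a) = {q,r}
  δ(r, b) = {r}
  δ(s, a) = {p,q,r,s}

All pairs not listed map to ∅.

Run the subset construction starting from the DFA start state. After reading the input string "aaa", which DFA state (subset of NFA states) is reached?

Start: {p}.
δ(p,a) = {p,s}.
Union: {p,s}.
After a: {p,s}.
δ(p,a) = {p,s}; δ(s,a) = {p,q,r,s}.
Union: {p,q,r,s}.
After a: {p,q,r,s}.
δ(p,a) = {p,s}; δ(q,a) = {p}; δ(r,a) = {q,r}; δ(s,a) = {p,q,r,s}.
Union: {p,q,r,s}.
After a: {p,q,r,s}.

{p,q,r,s}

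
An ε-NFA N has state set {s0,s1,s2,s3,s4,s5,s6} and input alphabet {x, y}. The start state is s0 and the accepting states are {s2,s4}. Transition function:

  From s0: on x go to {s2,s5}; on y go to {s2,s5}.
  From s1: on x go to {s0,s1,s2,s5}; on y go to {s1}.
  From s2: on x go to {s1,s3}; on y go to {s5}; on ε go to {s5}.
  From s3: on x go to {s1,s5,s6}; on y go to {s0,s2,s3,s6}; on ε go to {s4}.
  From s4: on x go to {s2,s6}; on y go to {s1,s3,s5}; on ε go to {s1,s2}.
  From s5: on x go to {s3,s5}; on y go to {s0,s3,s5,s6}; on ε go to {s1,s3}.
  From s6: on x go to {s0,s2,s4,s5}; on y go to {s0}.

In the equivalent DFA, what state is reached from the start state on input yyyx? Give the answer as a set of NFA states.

Start: {s0}.
δ(s0,y) = {s2,s5}.
Union: {s2,s5}.
ε-closure gives {s1,s2,s3,s4,s5}.
After y: {s1,s2,s3,s4,s5}.
δ(s1,y) = {s1}; δ(s2,y) = {s5}; δ(s3,y) = {s0,s2,s3,s6}; δ(s4,y) = {s1,s3,s5}; δ(s5,y) = {s0,s3,s5,s6}.
Union: {s0,s1,s2,s3,s5,s6}.
ε-closure gives {s0,s1,s2,s3,s4,s5,s6}.
After y: {s0,s1,s2,s3,s4,s5,s6}.
δ(s0,y) = {s2,s5}; δ(s1,y) = {s1}; δ(s2,y) = {s5}; δ(s3,y) = {s0,s2,s3,s6}; δ(s4,y) = {s1,s3,s5}; δ(s5,y) = {s0,s3,s5,s6}; δ(s6,y) = {s0}.
Union: {s0,s1,s2,s3,s5,s6}.
ε-closure gives {s0,s1,s2,s3,s4,s5,s6}.
After y: {s0,s1,s2,s3,s4,s5,s6}.
δ(s0,x) = {s2,s5}; δ(s1,x) = {s0,s1,s2,s5}; δ(s2,x) = {s1,s3}; δ(s3,x) = {s1,s5,s6}; δ(s4,x) = {s2,s6}; δ(s5,x) = {s3,s5}; δ(s6,x) = {s0,s2,s4,s5}.
Union: {s0,s1,s2,s3,s4,s5,s6}.
After x: {s0,s1,s2,s3,s4,s5,s6}.

{s0,s1,s2,s3,s4,s5,s6}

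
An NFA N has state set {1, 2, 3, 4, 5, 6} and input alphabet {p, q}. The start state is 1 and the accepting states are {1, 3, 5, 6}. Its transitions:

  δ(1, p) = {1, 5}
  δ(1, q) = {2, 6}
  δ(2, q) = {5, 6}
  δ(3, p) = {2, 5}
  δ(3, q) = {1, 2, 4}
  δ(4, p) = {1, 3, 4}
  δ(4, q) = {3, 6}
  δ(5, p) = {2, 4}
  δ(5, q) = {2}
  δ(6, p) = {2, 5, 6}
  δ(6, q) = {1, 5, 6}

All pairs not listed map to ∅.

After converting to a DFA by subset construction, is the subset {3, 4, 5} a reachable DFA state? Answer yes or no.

Start state of the DFA: {1}.
{1} --p--> {1, 5}  [new]
{1} --q--> {2, 6}  [new]
{1, 5} --p--> {1, 2, 4, 5}  [new]
{1, 5} --q--> {2, 6}  [seen]
{2, 6} --p--> {2, 5, 6}  [new]
{2, 6} --q--> {1, 5, 6}  [new]
{1, 2, 4, 5} --p--> {1, 2, 3, 4, 5}  [new]
{1, 2, 4, 5} --q--> {2, 3, 5, 6}  [new]
{2, 5, 6} --p--> {2, 4, 5, 6}  [new]
{2, 5, 6} --q--> {1, 2, 5, 6}  [new]
{1, 5, 6} --p--> {1, 2, 4, 5, 6}  [new]
{1, 5, 6} --q--> {1, 2, 5, 6}  [seen]
{1, 2, 3, 4, 5} --p--> {1, 2, 3, 4, 5}  [seen]
{1, 2, 3, 4, 5} --q--> {1, 2, 3, 4, 5, 6}  [new]
{2, 3, 5, 6} --p--> {2, 4, 5, 6}  [seen]
{2, 3, 5, 6} --q--> {1, 2, 4, 5, 6}  [seen]
{2, 4, 5, 6} --p--> {1, 2, 3, 4, 5, 6}  [seen]
{2, 4, 5, 6} --q--> {1, 2, 3, 5, 6}  [new]
{1, 2, 5, 6} --p--> {1, 2, 4, 5, 6}  [seen]
{1, 2, 5, 6} --q--> {1, 2, 5, 6}  [seen]
{1, 2, 4, 5, 6} --p--> {1, 2, 3, 4, 5, 6}  [seen]
{1, 2, 4, 5, 6} --q--> {1, 2, 3, 5, 6}  [seen]
{1, 2, 3, 4, 5, 6} --p--> {1, 2, 3, 4, 5, 6}  [seen]
{1, 2, 3, 4, 5, 6} --q--> {1, 2, 3, 4, 5, 6}  [seen]
{1, 2, 3, 5, 6} --p--> {1, 2, 4, 5, 6}  [seen]
{1, 2, 3, 5, 6} --q--> {1, 2, 4, 5, 6}  [seen]
Reachable DFA states: {1}, {1, 5}, {2, 6}, {1, 2, 4, 5}, {2, 5, 6}, {1, 5, 6}, {1, 2, 3, 4, 5}, {2, 3, 5, 6}, {2, 4, 5, 6}, {1, 2, 5, 6}, {1, 2, 4, 5, 6}, {1, 2, 3, 4, 5, 6}, {1, 2, 3, 5, 6}.
{3, 4, 5} is not among them.

no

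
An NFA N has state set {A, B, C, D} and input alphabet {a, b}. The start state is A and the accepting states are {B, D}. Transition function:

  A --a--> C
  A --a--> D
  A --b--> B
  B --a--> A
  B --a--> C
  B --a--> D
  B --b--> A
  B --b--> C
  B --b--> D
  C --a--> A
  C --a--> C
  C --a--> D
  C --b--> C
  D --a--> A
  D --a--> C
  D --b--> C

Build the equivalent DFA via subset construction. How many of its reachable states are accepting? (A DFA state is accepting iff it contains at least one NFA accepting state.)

Start state of the DFA: {A}.
{A} --a--> {C, D}  [new]
{A} --b--> {B}  [new]
{C, D} --a--> {A, C, D}  [new]
{C, D} --b--> {C}  [new]
{B} --a--> {A, C, D}  [seen]
{B} --b--> {A, C, D}  [seen]
{A, C, D} --a--> {A, C, D}  [seen]
{A, C, D} --b--> {B, C}  [new]
{C} --a--> {A, C, D}  [seen]
{C} --b--> {C}  [seen]
{B, C} --a--> {A, C, D}  [seen]
{B, C} --b--> {A, C, D}  [seen]
Reachable DFA states: {A}, {C, D}, {B}, {A, C, D}, {C}, {B, C}.
Accepting DFA states (contain an NFA accepting state): {C, D}, {B}, {A, C, D}, {B, C}.

4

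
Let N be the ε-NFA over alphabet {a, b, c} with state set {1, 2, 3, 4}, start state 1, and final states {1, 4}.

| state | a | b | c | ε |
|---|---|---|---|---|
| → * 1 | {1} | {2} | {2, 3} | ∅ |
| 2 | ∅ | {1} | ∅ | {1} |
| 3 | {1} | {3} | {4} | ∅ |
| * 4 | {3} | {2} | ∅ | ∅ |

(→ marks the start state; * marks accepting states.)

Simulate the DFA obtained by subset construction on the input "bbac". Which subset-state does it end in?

Start: {1}.
δ(1,b) = {2}.
Union: {2}.
ε-closure gives {1, 2}.
After b: {1, 2}.
δ(1,b) = {2}; δ(2,b) = {1}.
Union: {1, 2}.
After b: {1, 2}.
δ(1,a) = {1}; δ(2,a) = ∅.
Union: {1}.
After a: {1}.
δ(1,c) = {2, 3}.
Union: {2, 3}.
ε-closure gives {1, 2, 3}.
After c: {1, 2, 3}.

{1, 2, 3}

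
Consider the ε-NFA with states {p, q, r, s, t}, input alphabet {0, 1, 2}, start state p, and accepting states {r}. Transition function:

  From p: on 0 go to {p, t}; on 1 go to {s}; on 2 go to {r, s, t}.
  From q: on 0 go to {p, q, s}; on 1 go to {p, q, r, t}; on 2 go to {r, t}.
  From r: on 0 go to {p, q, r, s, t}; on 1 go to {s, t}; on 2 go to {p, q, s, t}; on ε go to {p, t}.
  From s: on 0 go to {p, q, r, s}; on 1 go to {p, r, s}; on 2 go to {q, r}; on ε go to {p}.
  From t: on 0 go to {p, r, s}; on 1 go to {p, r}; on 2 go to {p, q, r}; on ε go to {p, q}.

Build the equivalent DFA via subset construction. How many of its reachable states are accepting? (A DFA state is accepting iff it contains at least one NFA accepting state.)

Start state of the DFA: {p} (ε-closure of the NFA start).
{p} --0--> {p, q, t}  [new]
{p} --1--> {p, s}  [new]
{p} --2--> {p, q, r, s, t}  [new]
{p, q, t} --0--> {p, q, r, s, t}  [seen]
{p, q, t} --1--> {p, q, r, s, t}  [seen]
{p, q, t} --2--> {p, q, r, s, t}  [seen]
{p, s} --0--> {p, q, r, s, t}  [seen]
{p, s} --1--> {p, q, r, s, t}  [seen]
{p, s} --2--> {p, q, r, s, t}  [seen]
{p, q, r, s, t} --0--> {p, q, r, s, t}  [seen]
{p, q, r, s, t} --1--> {p, q, r, s, t}  [seen]
{p, q, r, s, t} --2--> {p, q, r, s, t}  [seen]
Reachable DFA states: {p}, {p, q, t}, {p, s}, {p, q, r, s, t}.
Accepting DFA states (contain an NFA accepting state): {p, q, r, s, t}.

1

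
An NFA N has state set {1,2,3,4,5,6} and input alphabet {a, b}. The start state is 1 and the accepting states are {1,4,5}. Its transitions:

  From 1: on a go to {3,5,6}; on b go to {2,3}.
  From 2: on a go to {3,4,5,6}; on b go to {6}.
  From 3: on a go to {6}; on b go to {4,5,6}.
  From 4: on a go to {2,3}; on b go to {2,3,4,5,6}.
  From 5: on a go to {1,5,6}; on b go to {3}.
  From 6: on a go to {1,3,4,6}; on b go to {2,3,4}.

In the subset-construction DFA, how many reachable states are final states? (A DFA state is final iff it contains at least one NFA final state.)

Start state of the DFA: {1}.
{1} --a--> {3,5,6}  [new]
{1} --b--> {2,3}  [new]
{3,5,6} --a--> {1,3,4,5,6}  [new]
{3,5,6} --b--> {2,3,4,5,6}  [new]
{2,3} --a--> {3,4,5,6}  [new]
{2,3} --b--> {4,5,6}  [new]
{1,3,4,5,6} --a--> {1,2,3,4,5,6}  [new]
{1,3,4,5,6} --b--> {2,3,4,5,6}  [seen]
{2,3,4,5,6} --a--> {1,2,3,4,5,6}  [seen]
{2,3,4,5,6} --b--> {2,3,4,5,6}  [seen]
{3,4,5,6} --a--> {1,2,3,4,5,6}  [seen]
{3,4,5,6} --b--> {2,3,4,5,6}  [seen]
{4,5,6} --a--> {1,2,3,4,5,6}  [seen]
{4,5,6} --b--> {2,3,4,5,6}  [seen]
{1,2,3,4,5,6} --a--> {1,2,3,4,5,6}  [seen]
{1,2,3,4,5,6} --b--> {2,3,4,5,6}  [seen]
Reachable DFA states: {1}, {3,5,6}, {2,3}, {1,3,4,5,6}, {2,3,4,5,6}, {3,4,5,6}, {4,5,6}, {1,2,3,4,5,6}.
Accepting DFA states (contain an NFA accepting state): {1}, {3,5,6}, {1,3,4,5,6}, {2,3,4,5,6}, {3,4,5,6}, {4,5,6}, {1,2,3,4,5,6}.

7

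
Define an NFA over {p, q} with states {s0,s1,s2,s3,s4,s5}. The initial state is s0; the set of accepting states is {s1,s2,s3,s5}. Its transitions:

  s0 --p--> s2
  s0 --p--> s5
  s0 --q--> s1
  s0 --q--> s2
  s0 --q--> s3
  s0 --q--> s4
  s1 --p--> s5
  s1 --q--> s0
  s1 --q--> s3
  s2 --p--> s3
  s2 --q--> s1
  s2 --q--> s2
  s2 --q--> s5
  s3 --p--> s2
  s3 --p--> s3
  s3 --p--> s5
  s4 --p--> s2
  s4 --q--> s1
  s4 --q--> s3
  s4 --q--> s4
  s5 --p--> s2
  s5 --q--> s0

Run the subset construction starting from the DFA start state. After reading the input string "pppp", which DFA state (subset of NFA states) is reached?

Start: {s0}.
δ(s0,p) = {s2,s5}.
Union: {s2,s5}.
After p: {s2,s5}.
δ(s2,p) = {s3}; δ(s5,p) = {s2}.
Union: {s2,s3}.
After p: {s2,s3}.
δ(s2,p) = {s3}; δ(s3,p) = {s2,s3,s5}.
Union: {s2,s3,s5}.
After p: {s2,s3,s5}.
δ(s2,p) = {s3}; δ(s3,p) = {s2,s3,s5}; δ(s5,p) = {s2}.
Union: {s2,s3,s5}.
After p: {s2,s3,s5}.

{s2,s3,s5}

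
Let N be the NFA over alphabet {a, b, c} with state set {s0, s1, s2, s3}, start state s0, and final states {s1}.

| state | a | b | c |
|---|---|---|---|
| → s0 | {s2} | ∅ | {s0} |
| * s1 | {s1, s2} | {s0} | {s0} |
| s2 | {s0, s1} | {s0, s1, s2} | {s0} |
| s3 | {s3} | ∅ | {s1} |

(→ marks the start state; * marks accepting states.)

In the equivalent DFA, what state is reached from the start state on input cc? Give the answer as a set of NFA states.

Start: {s0}.
δ(s0,c) = {s0}.
Union: {s0}.
After c: {s0}.
δ(s0,c) = {s0}.
Union: {s0}.
After c: {s0}.

{s0}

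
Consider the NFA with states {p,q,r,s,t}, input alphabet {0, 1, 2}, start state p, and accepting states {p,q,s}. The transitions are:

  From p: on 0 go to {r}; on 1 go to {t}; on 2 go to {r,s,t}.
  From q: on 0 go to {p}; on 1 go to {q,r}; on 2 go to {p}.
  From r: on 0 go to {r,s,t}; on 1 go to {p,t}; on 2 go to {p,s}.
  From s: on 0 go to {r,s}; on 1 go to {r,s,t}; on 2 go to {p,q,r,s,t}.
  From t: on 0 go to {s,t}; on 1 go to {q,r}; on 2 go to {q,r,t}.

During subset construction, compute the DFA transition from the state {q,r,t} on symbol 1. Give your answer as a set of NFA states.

{p,q,r,t}

δ(q,1) = {q,r}; δ(r,1) = {p,t}; δ(t,1) = {q,r}.
Union: {p,q,r,t}.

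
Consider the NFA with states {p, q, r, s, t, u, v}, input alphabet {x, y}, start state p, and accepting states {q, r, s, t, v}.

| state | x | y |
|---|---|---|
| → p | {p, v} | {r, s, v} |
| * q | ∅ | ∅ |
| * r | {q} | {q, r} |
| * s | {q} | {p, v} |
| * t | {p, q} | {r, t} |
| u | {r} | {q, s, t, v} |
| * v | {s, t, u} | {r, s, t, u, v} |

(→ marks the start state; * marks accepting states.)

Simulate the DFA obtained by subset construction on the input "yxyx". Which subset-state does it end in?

Start: {p}.
δ(p,y) = {r, s, v}.
Union: {r, s, v}.
After y: {r, s, v}.
δ(r,x) = {q}; δ(s,x) = {q}; δ(v,x) = {s, t, u}.
Union: {q, s, t, u}.
After x: {q, s, t, u}.
δ(q,y) = ∅; δ(s,y) = {p, v}; δ(t,y) = {r, t}; δ(u,y) = {q, s, t, v}.
Union: {p, q, r, s, t, v}.
After y: {p, q, r, s, t, v}.
δ(p,x) = {p, v}; δ(q,x) = ∅; δ(r,x) = {q}; δ(s,x) = {q}; δ(t,x) = {p, q}; δ(v,x) = {s, t, u}.
Union: {p, q, s, t, u, v}.
After x: {p, q, s, t, u, v}.

{p, q, s, t, u, v}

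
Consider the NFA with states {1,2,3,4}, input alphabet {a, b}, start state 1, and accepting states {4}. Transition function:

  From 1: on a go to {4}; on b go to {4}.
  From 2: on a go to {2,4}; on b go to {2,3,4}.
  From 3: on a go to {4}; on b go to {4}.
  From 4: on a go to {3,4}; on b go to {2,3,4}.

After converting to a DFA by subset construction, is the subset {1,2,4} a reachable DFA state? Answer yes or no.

Start state of the DFA: {1}.
{1} --a--> {4}  [new]
{1} --b--> {4}  [seen]
{4} --a--> {3,4}  [new]
{4} --b--> {2,3,4}  [new]
{3,4} --a--> {3,4}  [seen]
{3,4} --b--> {2,3,4}  [seen]
{2,3,4} --a--> {2,3,4}  [seen]
{2,3,4} --b--> {2,3,4}  [seen]
Reachable DFA states: {1}, {4}, {3,4}, {2,3,4}.
{1,2,4} is not among them.

no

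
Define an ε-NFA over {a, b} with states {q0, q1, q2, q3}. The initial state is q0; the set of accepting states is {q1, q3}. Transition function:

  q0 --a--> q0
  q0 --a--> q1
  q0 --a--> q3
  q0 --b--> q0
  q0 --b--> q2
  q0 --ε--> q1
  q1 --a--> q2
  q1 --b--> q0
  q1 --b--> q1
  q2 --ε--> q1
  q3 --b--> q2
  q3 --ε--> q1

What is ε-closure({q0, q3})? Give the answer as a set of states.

{q0, q1, q3}

Begin with {q0, q3}.
q0 →ε {q1}; add q1.
ε-closure = {q0, q1, q3}.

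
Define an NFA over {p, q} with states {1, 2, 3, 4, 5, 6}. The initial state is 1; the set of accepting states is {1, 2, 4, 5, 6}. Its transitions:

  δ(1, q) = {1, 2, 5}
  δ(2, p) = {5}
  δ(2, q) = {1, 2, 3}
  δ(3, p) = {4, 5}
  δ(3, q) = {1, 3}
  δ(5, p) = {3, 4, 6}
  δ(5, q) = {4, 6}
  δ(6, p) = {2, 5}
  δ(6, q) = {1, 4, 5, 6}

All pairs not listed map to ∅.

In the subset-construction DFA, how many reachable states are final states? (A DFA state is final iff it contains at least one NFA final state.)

6

Start state of the DFA: {1}.
{1} --p--> ∅  [new]
{1} --q--> {1, 2, 5}  [new]
∅ --p--> ∅  [seen]
∅ --q--> ∅  [seen]
{1, 2, 5} --p--> {3, 4, 5, 6}  [new]
{1, 2, 5} --q--> {1, 2, 3, 4, 5, 6}  [new]
{3, 4, 5, 6} --p--> {2, 3, 4, 5, 6}  [new]
{3, 4, 5, 6} --q--> {1, 3, 4, 5, 6}  [new]
{1, 2, 3, 4, 5, 6} --p--> {2, 3, 4, 5, 6}  [seen]
{1, 2, 3, 4, 5, 6} --q--> {1, 2, 3, 4, 5, 6}  [seen]
{2, 3, 4, 5, 6} --p--> {2, 3, 4, 5, 6}  [seen]
{2, 3, 4, 5, 6} --q--> {1, 2, 3, 4, 5, 6}  [seen]
{1, 3, 4, 5, 6} --p--> {2, 3, 4, 5, 6}  [seen]
{1, 3, 4, 5, 6} --q--> {1, 2, 3, 4, 5, 6}  [seen]
Reachable DFA states: {1}, ∅, {1, 2, 5}, {3, 4, 5, 6}, {1, 2, 3, 4, 5, 6}, {2, 3, 4, 5, 6}, {1, 3, 4, 5, 6}.
Accepting DFA states (contain an NFA accepting state): {1}, {1, 2, 5}, {3, 4, 5, 6}, {1, 2, 3, 4, 5, 6}, {2, 3, 4, 5, 6}, {1, 3, 4, 5, 6}.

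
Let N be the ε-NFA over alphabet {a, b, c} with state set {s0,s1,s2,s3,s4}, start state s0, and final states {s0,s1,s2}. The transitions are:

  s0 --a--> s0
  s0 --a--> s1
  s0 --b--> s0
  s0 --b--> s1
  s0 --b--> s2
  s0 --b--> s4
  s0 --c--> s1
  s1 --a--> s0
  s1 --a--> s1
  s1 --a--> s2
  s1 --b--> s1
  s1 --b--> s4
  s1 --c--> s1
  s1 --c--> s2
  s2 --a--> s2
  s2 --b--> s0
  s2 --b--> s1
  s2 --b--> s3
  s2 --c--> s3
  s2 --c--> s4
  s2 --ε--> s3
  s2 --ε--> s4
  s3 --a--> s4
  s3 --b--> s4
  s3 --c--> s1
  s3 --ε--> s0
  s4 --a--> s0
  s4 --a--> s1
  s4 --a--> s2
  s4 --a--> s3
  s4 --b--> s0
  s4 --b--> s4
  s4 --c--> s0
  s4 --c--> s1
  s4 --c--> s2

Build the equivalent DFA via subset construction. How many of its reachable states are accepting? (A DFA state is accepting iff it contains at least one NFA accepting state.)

6

Start state of the DFA: {s0} (ε-closure of the NFA start).
{s0} --a--> {s0,s1}  [new]
{s0} --b--> {s0,s1,s2,s3,s4}  [new]
{s0} --c--> {s1}  [new]
{s0,s1} --a--> {s0,s1,s2,s3,s4}  [seen]
{s0,s1} --b--> {s0,s1,s2,s3,s4}  [seen]
{s0,s1} --c--> {s0,s1,s2,s3,s4}  [seen]
{s0,s1,s2,s3,s4} --a--> {s0,s1,s2,s3,s4}  [seen]
{s0,s1,s2,s3,s4} --b--> {s0,s1,s2,s3,s4}  [seen]
{s0,s1,s2,s3,s4} --c--> {s0,s1,s2,s3,s4}  [seen]
{s1} --a--> {s0,s1,s2,s3,s4}  [seen]
{s1} --b--> {s1,s4}  [new]
{s1} --c--> {s0,s1,s2,s3,s4}  [seen]
{s1,s4} --a--> {s0,s1,s2,s3,s4}  [seen]
{s1,s4} --b--> {s0,s1,s4}  [new]
{s1,s4} --c--> {s0,s1,s2,s3,s4}  [seen]
{s0,s1,s4} --a--> {s0,s1,s2,s3,s4}  [seen]
{s0,s1,s4} --b--> {s0,s1,s2,s3,s4}  [seen]
{s0,s1,s4} --c--> {s0,s1,s2,s3,s4}  [seen]
Reachable DFA states: {s0}, {s0,s1}, {s0,s1,s2,s3,s4}, {s1}, {s1,s4}, {s0,s1,s4}.
Accepting DFA states (contain an NFA accepting state): {s0}, {s0,s1}, {s0,s1,s2,s3,s4}, {s1}, {s1,s4}, {s0,s1,s4}.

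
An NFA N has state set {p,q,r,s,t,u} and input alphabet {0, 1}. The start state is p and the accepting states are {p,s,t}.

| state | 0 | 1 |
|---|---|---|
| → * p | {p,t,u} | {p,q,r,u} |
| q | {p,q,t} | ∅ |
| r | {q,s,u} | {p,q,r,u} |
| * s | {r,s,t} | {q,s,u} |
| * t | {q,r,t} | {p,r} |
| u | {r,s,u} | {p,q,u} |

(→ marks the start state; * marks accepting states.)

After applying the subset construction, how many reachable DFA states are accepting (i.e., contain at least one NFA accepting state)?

5

Start state of the DFA: {p}.
{p} --0--> {p,t,u}  [new]
{p} --1--> {p,q,r,u}  [new]
{p,t,u} --0--> {p,q,r,s,t,u}  [new]
{p,t,u} --1--> {p,q,r,u}  [seen]
{p,q,r,u} --0--> {p,q,r,s,t,u}  [seen]
{p,q,r,u} --1--> {p,q,r,u}  [seen]
{p,q,r,s,t,u} --0--> {p,q,r,s,t,u}  [seen]
{p,q,r,s,t,u} --1--> {p,q,r,s,u}  [new]
{p,q,r,s,u} --0--> {p,q,r,s,t,u}  [seen]
{p,q,r,s,u} --1--> {p,q,r,s,u}  [seen]
Reachable DFA states: {p}, {p,t,u}, {p,q,r,u}, {p,q,r,s,t,u}, {p,q,r,s,u}.
Accepting DFA states (contain an NFA accepting state): {p}, {p,t,u}, {p,q,r,u}, {p,q,r,s,t,u}, {p,q,r,s,u}.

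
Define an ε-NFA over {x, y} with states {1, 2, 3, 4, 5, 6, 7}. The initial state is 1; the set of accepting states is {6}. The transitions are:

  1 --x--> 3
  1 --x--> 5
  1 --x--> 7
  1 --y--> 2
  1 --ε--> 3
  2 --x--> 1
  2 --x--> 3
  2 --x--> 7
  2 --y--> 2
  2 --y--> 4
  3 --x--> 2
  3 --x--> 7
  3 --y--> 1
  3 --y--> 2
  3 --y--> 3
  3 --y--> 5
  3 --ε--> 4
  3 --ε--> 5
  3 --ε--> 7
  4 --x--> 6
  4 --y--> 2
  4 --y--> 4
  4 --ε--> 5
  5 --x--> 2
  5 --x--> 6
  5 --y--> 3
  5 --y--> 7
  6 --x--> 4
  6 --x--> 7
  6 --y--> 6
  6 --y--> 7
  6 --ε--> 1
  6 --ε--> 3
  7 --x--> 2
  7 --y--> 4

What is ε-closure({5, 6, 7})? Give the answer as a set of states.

Begin with {5, 6, 7}.
6 →ε {1, 3}; add 1, 3.
3 →ε {4, 5, 7}; add 4.
ε-closure = {1, 3, 4, 5, 6, 7}.

{1, 3, 4, 5, 6, 7}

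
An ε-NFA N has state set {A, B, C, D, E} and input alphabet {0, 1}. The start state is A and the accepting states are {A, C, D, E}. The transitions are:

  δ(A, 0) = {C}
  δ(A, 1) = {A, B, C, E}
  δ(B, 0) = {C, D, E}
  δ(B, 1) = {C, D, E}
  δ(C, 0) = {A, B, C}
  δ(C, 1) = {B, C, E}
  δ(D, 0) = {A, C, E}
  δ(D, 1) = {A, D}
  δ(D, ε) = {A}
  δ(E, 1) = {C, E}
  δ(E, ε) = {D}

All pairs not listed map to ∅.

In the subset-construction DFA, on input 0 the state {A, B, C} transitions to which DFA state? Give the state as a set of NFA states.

δ(A,0) = {C}; δ(B,0) = {C, D, E}; δ(C,0) = {A, B, C}.
Union: {A, B, C, D, E}.

{A, B, C, D, E}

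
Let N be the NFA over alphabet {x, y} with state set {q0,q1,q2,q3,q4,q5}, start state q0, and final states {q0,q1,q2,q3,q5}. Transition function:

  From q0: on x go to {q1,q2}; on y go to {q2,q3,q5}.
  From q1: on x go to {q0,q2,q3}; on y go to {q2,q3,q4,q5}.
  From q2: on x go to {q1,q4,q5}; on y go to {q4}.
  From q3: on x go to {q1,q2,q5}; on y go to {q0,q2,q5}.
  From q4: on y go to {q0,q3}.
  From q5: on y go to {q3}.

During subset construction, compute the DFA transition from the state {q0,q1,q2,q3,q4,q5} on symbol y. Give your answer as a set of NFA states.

δ(q0,y) = {q2,q3,q5}; δ(q1,y) = {q2,q3,q4,q5}; δ(q2,y) = {q4}; δ(q3,y) = {q0,q2,q5}; δ(q4,y) = {q0,q3}; δ(q5,y) = {q3}.
Union: {q0,q2,q3,q4,q5}.

{q0,q2,q3,q4,q5}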